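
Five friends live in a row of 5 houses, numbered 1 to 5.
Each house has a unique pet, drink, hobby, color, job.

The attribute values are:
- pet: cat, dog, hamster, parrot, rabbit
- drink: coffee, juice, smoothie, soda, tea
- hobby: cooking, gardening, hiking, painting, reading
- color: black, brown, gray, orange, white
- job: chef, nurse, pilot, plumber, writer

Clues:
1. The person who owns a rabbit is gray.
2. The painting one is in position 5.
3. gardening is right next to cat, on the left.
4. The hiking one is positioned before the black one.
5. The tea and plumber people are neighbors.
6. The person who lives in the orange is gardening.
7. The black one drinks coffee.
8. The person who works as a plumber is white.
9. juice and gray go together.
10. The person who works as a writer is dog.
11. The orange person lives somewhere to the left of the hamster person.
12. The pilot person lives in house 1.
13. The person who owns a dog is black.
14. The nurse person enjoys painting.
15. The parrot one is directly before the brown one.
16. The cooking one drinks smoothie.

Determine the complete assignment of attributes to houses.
Solution:

House | Pet | Drink | Hobby | Color | Job
-----------------------------------------
  1   | parrot | soda | gardening | orange | pilot
  2   | cat | tea | hiking | brown | chef
  3   | hamster | smoothie | cooking | white | plumber
  4   | dog | coffee | reading | black | writer
  5   | rabbit | juice | painting | gray | nurse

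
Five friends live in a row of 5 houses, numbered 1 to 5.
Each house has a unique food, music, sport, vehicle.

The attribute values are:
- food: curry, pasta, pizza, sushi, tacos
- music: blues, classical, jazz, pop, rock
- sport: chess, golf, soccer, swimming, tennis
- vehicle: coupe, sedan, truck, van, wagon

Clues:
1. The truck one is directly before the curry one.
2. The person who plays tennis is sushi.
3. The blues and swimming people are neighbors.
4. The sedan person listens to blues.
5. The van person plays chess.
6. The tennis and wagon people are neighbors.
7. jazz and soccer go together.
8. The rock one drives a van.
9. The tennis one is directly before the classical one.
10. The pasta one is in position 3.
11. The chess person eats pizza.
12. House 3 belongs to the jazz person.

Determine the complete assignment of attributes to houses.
Solution:

House | Food | Music | Sport | Vehicle
--------------------------------------
  1   | sushi | blues | tennis | sedan
  2   | tacos | classical | swimming | wagon
  3   | pasta | jazz | soccer | truck
  4   | curry | pop | golf | coupe
  5   | pizza | rock | chess | van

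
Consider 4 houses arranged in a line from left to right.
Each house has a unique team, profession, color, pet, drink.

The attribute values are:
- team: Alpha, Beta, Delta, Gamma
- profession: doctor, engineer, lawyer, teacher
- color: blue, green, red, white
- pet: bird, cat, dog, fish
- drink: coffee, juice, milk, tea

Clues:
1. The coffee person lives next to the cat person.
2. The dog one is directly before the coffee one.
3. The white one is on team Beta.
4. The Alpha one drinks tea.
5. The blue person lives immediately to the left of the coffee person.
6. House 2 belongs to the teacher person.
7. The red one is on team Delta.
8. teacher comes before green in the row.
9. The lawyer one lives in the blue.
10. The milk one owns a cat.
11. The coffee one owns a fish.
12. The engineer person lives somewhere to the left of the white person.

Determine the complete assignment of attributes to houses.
Solution:

House | Team | Profession | Color | Pet | Drink
-----------------------------------------------
  1   | Alpha | lawyer | blue | dog | tea
  2   | Delta | teacher | red | fish | coffee
  3   | Gamma | engineer | green | cat | milk
  4   | Beta | doctor | white | bird | juice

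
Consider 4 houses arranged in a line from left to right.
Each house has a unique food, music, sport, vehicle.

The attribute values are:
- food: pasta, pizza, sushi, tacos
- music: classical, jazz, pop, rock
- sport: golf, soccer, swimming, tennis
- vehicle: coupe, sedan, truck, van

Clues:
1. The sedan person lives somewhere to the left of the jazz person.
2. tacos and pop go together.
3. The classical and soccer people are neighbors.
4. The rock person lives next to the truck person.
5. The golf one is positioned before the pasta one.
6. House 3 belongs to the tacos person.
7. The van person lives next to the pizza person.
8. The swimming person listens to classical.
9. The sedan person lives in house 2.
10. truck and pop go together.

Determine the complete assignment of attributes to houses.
Solution:

House | Food | Music | Sport | Vehicle
--------------------------------------
  1   | sushi | classical | swimming | van
  2   | pizza | rock | soccer | sedan
  3   | tacos | pop | golf | truck
  4   | pasta | jazz | tennis | coupe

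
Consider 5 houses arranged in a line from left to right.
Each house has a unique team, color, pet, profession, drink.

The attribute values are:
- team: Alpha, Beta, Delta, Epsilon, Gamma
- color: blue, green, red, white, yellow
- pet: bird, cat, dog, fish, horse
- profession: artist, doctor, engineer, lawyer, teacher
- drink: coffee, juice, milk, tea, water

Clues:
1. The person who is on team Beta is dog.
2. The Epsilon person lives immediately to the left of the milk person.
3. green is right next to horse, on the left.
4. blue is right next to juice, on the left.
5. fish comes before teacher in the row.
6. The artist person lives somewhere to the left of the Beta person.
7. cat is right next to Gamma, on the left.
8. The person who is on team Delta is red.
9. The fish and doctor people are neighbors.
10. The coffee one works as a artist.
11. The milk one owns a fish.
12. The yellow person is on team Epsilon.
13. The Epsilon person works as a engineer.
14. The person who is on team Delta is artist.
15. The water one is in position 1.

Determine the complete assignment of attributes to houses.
Solution:

House | Team | Color | Pet | Profession | Drink
-----------------------------------------------
  1   | Epsilon | yellow | cat | engineer | water
  2   | Gamma | blue | fish | lawyer | milk
  3   | Alpha | green | bird | doctor | juice
  4   | Delta | red | horse | artist | coffee
  5   | Beta | white | dog | teacher | tea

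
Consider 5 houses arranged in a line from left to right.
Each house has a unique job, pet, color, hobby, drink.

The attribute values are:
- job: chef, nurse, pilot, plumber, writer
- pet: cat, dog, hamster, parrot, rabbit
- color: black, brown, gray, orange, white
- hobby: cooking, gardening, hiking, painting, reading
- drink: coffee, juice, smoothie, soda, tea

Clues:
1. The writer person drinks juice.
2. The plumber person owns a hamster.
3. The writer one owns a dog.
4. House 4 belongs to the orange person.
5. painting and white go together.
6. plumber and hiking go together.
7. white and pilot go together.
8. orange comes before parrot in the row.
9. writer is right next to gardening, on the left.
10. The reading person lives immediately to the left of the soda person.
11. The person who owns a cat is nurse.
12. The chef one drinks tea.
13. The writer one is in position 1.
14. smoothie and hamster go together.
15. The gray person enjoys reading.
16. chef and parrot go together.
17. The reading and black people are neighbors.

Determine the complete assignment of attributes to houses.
Solution:

House | Job | Pet | Color | Hobby | Drink
-----------------------------------------
  1   | writer | dog | gray | reading | juice
  2   | nurse | cat | black | gardening | soda
  3   | pilot | rabbit | white | painting | coffee
  4   | plumber | hamster | orange | hiking | smoothie
  5   | chef | parrot | brown | cooking | tea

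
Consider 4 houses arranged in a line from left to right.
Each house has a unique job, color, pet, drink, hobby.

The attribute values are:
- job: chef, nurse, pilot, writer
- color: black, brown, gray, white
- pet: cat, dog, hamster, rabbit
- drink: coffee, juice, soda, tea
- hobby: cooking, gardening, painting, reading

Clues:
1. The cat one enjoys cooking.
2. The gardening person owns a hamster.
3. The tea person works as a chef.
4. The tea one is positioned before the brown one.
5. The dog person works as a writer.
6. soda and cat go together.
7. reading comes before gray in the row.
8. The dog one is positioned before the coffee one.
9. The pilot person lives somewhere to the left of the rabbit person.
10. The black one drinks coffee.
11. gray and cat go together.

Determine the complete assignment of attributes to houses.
Solution:

House | Job | Color | Pet | Drink | Hobby
-----------------------------------------
  1   | chef | white | hamster | tea | gardening
  2   | writer | brown | dog | juice | reading
  3   | pilot | gray | cat | soda | cooking
  4   | nurse | black | rabbit | coffee | painting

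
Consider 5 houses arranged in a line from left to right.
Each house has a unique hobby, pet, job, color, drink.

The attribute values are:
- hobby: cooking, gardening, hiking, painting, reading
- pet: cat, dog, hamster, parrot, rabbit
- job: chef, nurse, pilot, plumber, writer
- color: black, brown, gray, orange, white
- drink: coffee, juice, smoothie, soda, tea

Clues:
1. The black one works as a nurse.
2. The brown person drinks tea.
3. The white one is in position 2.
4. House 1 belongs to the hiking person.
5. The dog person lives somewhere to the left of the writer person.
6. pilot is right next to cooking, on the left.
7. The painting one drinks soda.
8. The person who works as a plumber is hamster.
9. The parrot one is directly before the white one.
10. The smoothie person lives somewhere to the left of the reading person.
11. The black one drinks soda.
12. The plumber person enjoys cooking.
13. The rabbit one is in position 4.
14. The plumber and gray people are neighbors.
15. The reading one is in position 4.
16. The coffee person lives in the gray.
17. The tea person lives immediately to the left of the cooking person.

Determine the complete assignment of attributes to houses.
Solution:

House | Hobby | Pet | Job | Color | Drink
-----------------------------------------
  1   | hiking | parrot | pilot | brown | tea
  2   | cooking | hamster | plumber | white | smoothie
  3   | gardening | dog | chef | gray | coffee
  4   | reading | rabbit | writer | orange | juice
  5   | painting | cat | nurse | black | soda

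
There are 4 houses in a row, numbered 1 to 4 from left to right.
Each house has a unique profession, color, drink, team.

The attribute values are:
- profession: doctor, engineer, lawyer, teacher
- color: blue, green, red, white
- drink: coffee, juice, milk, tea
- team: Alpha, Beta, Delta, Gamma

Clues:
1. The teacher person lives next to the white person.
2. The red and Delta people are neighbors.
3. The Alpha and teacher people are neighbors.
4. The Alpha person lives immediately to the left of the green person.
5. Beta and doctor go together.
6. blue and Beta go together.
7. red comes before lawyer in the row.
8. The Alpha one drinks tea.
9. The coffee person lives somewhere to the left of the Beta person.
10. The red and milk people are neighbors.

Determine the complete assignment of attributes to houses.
Solution:

House | Profession | Color | Drink | Team
-----------------------------------------
  1   | engineer | red | tea | Alpha
  2   | teacher | green | milk | Delta
  3   | lawyer | white | coffee | Gamma
  4   | doctor | blue | juice | Beta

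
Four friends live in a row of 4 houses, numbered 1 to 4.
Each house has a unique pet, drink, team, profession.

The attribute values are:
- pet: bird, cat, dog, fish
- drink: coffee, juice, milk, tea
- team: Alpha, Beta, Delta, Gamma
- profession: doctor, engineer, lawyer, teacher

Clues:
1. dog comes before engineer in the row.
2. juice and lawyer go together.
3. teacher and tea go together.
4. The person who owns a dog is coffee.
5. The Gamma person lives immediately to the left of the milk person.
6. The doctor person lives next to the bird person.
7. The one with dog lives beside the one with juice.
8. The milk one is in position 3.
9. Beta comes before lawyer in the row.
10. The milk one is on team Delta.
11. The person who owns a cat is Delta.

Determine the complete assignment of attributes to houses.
Solution:

House | Pet | Drink | Team | Profession
---------------------------------------
  1   | dog | coffee | Beta | doctor
  2   | bird | juice | Gamma | lawyer
  3   | cat | milk | Delta | engineer
  4   | fish | tea | Alpha | teacher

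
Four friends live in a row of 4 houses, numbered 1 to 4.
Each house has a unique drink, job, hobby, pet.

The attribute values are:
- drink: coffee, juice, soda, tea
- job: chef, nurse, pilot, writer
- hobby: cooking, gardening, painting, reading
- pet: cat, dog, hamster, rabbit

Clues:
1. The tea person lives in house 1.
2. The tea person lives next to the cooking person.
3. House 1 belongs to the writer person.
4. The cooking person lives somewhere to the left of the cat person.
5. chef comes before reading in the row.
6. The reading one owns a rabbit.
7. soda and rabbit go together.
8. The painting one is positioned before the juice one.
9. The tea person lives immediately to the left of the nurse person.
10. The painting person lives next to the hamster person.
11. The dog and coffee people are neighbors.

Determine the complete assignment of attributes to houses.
Solution:

House | Drink | Job | Hobby | Pet
---------------------------------
  1   | tea | writer | painting | dog
  2   | coffee | nurse | cooking | hamster
  3   | juice | chef | gardening | cat
  4   | soda | pilot | reading | rabbit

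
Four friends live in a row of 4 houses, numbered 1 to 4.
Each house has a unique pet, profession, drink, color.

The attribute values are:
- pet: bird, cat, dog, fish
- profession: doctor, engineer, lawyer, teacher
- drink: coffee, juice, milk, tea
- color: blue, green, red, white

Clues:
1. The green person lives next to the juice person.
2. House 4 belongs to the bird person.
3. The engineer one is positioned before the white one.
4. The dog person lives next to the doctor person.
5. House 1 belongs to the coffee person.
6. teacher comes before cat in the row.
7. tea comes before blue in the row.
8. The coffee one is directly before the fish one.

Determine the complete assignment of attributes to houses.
Solution:

House | Pet | Profession | Drink | Color
----------------------------------------
  1   | dog | teacher | coffee | red
  2   | fish | doctor | tea | green
  3   | cat | engineer | juice | blue
  4   | bird | lawyer | milk | white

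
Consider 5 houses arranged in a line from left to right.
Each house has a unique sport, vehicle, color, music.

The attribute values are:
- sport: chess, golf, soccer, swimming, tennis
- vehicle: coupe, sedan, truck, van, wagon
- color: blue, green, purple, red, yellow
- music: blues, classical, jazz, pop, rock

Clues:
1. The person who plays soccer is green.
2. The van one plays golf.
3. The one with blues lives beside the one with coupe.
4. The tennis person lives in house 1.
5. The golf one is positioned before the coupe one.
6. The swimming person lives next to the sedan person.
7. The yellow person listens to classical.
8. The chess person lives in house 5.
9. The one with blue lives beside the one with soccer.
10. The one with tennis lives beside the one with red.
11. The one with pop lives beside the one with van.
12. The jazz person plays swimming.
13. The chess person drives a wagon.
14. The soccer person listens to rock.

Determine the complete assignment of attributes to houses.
Solution:

House | Sport | Vehicle | Color | Music
---------------------------------------
  1   | tennis | truck | purple | pop
  2   | golf | van | red | blues
  3   | swimming | coupe | blue | jazz
  4   | soccer | sedan | green | rock
  5   | chess | wagon | yellow | classical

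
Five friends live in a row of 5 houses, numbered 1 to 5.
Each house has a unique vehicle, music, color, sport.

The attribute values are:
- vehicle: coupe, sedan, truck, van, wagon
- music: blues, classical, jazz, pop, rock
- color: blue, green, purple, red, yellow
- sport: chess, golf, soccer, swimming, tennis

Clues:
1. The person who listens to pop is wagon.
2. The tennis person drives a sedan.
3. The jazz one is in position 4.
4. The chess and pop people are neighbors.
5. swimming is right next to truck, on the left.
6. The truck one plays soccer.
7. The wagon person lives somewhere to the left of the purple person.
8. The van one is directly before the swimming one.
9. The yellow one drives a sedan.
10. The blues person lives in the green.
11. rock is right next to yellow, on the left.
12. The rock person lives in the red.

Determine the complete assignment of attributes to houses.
Solution:

House | Vehicle | Music | Color | Sport
---------------------------------------
  1   | van | blues | green | chess
  2   | wagon | pop | blue | swimming
  3   | truck | rock | red | soccer
  4   | sedan | jazz | yellow | tennis
  5   | coupe | classical | purple | golf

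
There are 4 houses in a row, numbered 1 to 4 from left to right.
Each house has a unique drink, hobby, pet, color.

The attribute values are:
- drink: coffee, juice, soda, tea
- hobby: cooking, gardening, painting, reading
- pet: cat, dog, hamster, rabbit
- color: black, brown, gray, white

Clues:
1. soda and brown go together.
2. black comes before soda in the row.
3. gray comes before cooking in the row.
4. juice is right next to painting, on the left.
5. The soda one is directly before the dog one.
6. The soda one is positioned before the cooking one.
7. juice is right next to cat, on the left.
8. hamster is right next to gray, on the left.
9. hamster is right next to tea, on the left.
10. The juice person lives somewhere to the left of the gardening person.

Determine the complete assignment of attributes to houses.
Solution:

House | Drink | Hobby | Pet | Color
-----------------------------------
  1   | juice | reading | hamster | black
  2   | tea | painting | cat | gray
  3   | soda | gardening | rabbit | brown
  4   | coffee | cooking | dog | white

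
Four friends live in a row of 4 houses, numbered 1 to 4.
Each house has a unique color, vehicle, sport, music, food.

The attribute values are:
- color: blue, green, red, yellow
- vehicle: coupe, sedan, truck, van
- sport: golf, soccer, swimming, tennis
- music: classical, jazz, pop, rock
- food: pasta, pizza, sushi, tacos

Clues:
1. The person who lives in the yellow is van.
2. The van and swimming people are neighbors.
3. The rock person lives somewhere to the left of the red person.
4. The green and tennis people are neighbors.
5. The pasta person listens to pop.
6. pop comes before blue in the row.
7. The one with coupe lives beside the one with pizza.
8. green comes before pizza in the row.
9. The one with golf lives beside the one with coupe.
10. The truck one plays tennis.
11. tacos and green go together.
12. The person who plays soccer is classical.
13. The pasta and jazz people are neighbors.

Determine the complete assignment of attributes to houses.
Solution:

House | Color | Vehicle | Sport | Music | Food
----------------------------------------------
  1   | yellow | van | golf | pop | pasta
  2   | green | coupe | swimming | jazz | tacos
  3   | blue | truck | tennis | rock | pizza
  4   | red | sedan | soccer | classical | sushi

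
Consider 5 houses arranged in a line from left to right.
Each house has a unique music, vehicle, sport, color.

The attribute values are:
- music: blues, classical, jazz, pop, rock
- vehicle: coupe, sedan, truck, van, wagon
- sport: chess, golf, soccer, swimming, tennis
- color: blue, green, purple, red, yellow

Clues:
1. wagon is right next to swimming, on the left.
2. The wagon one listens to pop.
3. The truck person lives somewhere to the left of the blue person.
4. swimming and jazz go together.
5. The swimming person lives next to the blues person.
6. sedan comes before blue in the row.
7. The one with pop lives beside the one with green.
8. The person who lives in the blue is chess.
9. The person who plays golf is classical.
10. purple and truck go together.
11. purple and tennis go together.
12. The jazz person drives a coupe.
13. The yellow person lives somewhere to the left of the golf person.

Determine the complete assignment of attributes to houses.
Solution:

House | Music | Vehicle | Sport | Color
---------------------------------------
  1   | pop | wagon | soccer | yellow
  2   | jazz | coupe | swimming | green
  3   | blues | truck | tennis | purple
  4   | classical | sedan | golf | red
  5   | rock | van | chess | blue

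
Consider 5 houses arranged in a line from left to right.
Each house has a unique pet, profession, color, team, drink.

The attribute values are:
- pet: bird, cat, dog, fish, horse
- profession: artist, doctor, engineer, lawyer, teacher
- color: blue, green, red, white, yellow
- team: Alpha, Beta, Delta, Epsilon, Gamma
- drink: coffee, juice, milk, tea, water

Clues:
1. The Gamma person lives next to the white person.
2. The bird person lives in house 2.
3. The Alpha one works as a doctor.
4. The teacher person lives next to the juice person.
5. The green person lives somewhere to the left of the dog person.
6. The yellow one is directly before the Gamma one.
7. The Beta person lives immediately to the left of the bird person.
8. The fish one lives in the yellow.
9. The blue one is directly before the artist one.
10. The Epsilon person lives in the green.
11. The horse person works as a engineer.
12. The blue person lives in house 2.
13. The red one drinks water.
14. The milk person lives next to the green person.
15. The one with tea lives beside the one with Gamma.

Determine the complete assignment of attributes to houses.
Solution:

House | Pet | Profession | Color | Team | Drink
-----------------------------------------------
  1   | fish | teacher | yellow | Beta | tea
  2   | bird | lawyer | blue | Gamma | juice
  3   | cat | artist | white | Delta | milk
  4   | horse | engineer | green | Epsilon | coffee
  5   | dog | doctor | red | Alpha | water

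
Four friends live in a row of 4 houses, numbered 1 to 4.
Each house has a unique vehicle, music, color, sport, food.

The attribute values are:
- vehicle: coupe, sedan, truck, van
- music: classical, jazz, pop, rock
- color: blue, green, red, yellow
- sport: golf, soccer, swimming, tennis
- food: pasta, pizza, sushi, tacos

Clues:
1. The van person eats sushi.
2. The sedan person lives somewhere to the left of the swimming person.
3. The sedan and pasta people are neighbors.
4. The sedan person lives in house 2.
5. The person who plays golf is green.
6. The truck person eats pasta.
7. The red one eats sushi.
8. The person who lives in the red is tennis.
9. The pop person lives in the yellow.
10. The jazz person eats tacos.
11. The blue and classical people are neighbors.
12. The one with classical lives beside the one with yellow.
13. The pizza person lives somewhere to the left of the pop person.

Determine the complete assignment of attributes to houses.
Solution:

House | Vehicle | Music | Color | Sport | Food
----------------------------------------------
  1   | coupe | jazz | blue | soccer | tacos
  2   | sedan | classical | green | golf | pizza
  3   | truck | pop | yellow | swimming | pasta
  4   | van | rock | red | tennis | sushi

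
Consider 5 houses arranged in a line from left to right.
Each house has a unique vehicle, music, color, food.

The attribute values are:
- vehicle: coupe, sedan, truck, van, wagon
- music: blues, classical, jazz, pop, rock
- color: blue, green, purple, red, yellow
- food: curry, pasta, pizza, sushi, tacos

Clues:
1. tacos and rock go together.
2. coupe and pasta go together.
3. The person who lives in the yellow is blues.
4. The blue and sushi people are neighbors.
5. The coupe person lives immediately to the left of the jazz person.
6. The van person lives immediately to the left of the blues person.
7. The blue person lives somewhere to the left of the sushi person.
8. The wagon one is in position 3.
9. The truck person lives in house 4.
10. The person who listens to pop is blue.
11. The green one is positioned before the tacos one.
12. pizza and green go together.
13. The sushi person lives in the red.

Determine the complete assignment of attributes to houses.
Solution:

House | Vehicle | Music | Color | Food
--------------------------------------
  1   | coupe | pop | blue | pasta
  2   | van | jazz | red | sushi
  3   | wagon | blues | yellow | curry
  4   | truck | classical | green | pizza
  5   | sedan | rock | purple | tacos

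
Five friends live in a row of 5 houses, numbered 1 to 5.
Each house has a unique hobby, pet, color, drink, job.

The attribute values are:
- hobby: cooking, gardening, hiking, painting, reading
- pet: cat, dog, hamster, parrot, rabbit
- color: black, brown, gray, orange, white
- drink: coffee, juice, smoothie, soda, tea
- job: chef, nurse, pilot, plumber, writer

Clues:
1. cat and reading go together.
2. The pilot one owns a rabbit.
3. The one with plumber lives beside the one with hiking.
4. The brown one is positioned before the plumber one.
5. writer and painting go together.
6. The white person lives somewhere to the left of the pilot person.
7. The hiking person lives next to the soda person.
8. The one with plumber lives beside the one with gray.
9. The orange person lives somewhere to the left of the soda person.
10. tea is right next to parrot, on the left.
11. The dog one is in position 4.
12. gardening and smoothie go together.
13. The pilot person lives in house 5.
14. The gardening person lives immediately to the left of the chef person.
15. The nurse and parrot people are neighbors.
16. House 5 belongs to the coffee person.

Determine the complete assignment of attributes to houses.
Solution:

House | Hobby | Pet | Color | Drink | Job
-----------------------------------------
  1   | reading | cat | brown | tea | nurse
  2   | gardening | parrot | orange | smoothie | plumber
  3   | hiking | hamster | gray | juice | chef
  4   | painting | dog | white | soda | writer
  5   | cooking | rabbit | black | coffee | pilot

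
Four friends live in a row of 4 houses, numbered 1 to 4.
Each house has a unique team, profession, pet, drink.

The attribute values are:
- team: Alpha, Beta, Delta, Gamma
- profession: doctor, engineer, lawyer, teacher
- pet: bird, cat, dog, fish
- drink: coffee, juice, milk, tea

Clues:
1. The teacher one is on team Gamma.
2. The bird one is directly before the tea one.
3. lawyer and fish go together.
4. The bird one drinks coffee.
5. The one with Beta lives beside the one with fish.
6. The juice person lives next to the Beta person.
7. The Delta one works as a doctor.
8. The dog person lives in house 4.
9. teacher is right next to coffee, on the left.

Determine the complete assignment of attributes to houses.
Solution:

House | Team | Profession | Pet | Drink
---------------------------------------
  1   | Gamma | teacher | cat | juice
  2   | Beta | engineer | bird | coffee
  3   | Alpha | lawyer | fish | tea
  4   | Delta | doctor | dog | milk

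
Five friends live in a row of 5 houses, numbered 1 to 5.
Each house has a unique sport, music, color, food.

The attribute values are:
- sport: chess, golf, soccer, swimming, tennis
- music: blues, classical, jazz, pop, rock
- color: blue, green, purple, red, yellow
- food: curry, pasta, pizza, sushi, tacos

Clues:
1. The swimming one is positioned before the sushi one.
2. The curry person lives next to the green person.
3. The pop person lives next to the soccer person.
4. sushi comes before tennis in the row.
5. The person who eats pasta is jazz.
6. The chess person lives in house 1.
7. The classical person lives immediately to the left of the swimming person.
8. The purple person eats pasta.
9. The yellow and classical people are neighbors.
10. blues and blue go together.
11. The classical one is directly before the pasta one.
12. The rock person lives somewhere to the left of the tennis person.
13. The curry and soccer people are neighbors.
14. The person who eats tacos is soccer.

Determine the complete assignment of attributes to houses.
Solution:

House | Sport | Music | Color | Food
------------------------------------
  1   | chess | pop | yellow | curry
  2   | soccer | classical | green | tacos
  3   | swimming | jazz | purple | pasta
  4   | golf | rock | red | sushi
  5   | tennis | blues | blue | pizza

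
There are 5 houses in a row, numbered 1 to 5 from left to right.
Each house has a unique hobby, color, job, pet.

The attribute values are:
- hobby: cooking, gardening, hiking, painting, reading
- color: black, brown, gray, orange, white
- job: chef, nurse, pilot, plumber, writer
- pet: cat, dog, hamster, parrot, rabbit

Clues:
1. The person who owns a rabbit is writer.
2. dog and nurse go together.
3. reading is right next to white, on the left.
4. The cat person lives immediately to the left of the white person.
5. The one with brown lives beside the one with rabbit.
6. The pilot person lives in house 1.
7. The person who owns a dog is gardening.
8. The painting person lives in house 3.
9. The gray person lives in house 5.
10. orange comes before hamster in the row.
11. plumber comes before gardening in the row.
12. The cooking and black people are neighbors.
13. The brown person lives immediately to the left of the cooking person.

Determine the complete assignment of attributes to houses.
Solution:

House | Hobby | Color | Job | Pet
---------------------------------
  1   | reading | brown | pilot | cat
  2   | cooking | white | writer | rabbit
  3   | painting | black | plumber | parrot
  4   | gardening | orange | nurse | dog
  5   | hiking | gray | chef | hamster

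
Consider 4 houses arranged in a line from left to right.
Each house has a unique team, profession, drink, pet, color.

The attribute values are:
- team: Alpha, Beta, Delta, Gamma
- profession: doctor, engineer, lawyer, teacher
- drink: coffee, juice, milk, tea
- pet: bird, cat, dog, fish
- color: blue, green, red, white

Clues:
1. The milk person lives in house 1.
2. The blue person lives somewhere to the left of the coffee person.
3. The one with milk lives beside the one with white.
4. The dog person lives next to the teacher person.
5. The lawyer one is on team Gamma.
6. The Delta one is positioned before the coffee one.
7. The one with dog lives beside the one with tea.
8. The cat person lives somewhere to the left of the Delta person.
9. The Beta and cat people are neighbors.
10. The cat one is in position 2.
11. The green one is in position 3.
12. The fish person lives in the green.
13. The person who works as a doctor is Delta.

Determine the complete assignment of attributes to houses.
Solution:

House | Team | Profession | Drink | Pet | Color
-----------------------------------------------
  1   | Beta | engineer | milk | dog | blue
  2   | Alpha | teacher | tea | cat | white
  3   | Delta | doctor | juice | fish | green
  4   | Gamma | lawyer | coffee | bird | red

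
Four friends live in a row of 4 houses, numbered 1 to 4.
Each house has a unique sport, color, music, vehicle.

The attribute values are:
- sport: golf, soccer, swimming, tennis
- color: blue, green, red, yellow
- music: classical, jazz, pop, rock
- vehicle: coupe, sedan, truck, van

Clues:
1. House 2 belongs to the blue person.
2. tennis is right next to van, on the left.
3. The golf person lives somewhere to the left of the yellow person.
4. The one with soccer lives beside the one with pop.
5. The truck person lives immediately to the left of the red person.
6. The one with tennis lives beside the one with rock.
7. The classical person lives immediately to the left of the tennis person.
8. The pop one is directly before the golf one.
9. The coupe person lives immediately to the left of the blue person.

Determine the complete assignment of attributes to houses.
Solution:

House | Sport | Color | Music | Vehicle
---------------------------------------
  1   | soccer | green | classical | coupe
  2   | tennis | blue | pop | truck
  3   | golf | red | rock | van
  4   | swimming | yellow | jazz | sedan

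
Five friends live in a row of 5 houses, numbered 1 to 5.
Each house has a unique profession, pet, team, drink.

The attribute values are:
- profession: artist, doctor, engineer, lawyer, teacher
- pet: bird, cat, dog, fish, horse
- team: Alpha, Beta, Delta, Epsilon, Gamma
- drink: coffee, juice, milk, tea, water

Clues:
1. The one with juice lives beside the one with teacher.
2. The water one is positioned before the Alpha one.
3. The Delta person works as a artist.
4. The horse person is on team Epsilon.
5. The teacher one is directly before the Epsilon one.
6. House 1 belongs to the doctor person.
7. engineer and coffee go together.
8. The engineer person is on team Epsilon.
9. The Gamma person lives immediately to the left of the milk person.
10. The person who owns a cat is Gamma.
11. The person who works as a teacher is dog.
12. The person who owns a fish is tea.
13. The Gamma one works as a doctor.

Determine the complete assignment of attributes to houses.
Solution:

House | Profession | Pet | Team | Drink
---------------------------------------
  1   | doctor | cat | Gamma | juice
  2   | teacher | dog | Beta | milk
  3   | engineer | horse | Epsilon | coffee
  4   | artist | bird | Delta | water
  5   | lawyer | fish | Alpha | tea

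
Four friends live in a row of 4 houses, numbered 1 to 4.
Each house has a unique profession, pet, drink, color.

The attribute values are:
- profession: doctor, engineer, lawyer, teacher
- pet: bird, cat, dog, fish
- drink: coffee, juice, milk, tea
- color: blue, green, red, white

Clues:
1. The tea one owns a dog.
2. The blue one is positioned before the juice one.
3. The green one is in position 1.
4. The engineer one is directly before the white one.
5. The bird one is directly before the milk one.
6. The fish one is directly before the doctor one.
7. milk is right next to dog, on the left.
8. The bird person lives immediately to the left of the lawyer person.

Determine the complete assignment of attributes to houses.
Solution:

House | Profession | Pet | Drink | Color
----------------------------------------
  1   | engineer | bird | coffee | green
  2   | lawyer | fish | milk | white
  3   | doctor | dog | tea | blue
  4   | teacher | cat | juice | red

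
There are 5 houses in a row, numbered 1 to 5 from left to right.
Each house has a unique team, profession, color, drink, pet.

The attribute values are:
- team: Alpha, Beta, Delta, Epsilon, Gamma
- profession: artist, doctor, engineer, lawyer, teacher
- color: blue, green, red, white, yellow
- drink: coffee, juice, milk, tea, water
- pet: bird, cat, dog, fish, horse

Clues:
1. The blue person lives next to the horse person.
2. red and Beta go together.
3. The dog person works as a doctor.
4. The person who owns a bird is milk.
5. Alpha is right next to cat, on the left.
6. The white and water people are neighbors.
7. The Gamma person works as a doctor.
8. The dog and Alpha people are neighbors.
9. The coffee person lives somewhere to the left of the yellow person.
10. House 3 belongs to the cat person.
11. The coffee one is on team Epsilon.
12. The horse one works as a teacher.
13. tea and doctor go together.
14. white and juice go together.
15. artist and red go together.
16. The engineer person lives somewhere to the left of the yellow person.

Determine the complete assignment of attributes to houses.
Solution:

House | Team | Profession | Color | Drink | Pet
-----------------------------------------------
  1   | Gamma | doctor | blue | tea | dog
  2   | Alpha | teacher | white | juice | horse
  3   | Beta | artist | red | water | cat
  4   | Epsilon | engineer | green | coffee | fish
  5   | Delta | lawyer | yellow | milk | bird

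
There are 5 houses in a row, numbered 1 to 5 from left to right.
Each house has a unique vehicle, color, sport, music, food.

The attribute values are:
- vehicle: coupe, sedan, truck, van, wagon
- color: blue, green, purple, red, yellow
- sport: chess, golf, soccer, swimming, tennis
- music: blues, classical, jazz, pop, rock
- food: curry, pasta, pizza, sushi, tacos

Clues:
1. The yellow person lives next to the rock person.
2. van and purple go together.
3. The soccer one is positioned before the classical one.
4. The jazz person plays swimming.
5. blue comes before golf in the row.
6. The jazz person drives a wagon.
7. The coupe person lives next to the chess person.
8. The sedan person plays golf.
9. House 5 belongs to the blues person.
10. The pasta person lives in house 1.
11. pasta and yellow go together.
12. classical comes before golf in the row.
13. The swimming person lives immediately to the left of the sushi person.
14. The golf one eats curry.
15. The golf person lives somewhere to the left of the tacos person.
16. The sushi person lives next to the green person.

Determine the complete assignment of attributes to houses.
Solution:

House | Vehicle | Color | Sport | Music | Food
----------------------------------------------
  1   | wagon | yellow | swimming | jazz | pasta
  2   | coupe | blue | soccer | rock | sushi
  3   | truck | green | chess | classical | pizza
  4   | sedan | red | golf | pop | curry
  5   | van | purple | tennis | blues | tacos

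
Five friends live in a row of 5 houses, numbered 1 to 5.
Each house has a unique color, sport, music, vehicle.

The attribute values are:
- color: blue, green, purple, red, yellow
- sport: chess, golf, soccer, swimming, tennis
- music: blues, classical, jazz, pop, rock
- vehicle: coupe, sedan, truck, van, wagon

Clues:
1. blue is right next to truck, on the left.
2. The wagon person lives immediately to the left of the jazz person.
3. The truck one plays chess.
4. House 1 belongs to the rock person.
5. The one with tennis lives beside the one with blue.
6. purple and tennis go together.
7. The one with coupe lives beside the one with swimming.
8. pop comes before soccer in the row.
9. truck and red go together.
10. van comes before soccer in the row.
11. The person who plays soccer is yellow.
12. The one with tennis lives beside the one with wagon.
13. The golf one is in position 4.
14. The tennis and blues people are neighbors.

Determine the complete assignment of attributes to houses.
Solution:

House | Color | Sport | Music | Vehicle
---------------------------------------
  1   | purple | tennis | rock | coupe
  2   | blue | swimming | blues | wagon
  3   | red | chess | jazz | truck
  4   | green | golf | pop | van
  5   | yellow | soccer | classical | sedan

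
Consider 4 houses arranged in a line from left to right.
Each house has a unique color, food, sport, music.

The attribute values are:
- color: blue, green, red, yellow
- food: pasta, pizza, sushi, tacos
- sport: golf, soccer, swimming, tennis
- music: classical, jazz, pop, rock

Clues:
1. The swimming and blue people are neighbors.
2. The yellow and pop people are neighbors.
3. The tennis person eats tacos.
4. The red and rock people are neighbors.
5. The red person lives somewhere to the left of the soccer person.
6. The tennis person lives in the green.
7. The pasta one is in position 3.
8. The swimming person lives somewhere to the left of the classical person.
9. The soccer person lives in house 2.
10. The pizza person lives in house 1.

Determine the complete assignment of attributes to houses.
Solution:

House | Color | Food | Sport | Music
------------------------------------
  1   | red | pizza | swimming | jazz
  2   | blue | sushi | soccer | rock
  3   | yellow | pasta | golf | classical
  4   | green | tacos | tennis | pop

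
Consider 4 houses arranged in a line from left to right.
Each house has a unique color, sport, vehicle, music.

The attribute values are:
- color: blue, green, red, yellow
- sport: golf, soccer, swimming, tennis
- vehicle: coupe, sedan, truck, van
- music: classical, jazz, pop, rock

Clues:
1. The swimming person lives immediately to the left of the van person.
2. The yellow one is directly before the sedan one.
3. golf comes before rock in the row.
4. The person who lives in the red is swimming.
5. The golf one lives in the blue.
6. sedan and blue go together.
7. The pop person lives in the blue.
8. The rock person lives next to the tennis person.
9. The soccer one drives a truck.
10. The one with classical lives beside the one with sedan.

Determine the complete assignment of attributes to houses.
Solution:

House | Color | Sport | Vehicle | Music
---------------------------------------
  1   | yellow | soccer | truck | classical
  2   | blue | golf | sedan | pop
  3   | red | swimming | coupe | rock
  4   | green | tennis | van | jazz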